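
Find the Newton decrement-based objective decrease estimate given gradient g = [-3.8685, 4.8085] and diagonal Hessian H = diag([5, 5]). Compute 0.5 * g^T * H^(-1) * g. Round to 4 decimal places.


Step 1: H is diagonal, so H^(-1) * g = [-0.7737, 0.9617].
Step 2: g^T H^(-1) g = sum_i g_i^2 / H_ii
  = (-3.8685)^2/5 + (4.8085)^2/5
  = 2.9931 + 4.6243 = 7.6174
Step 3: Objective decrease = 0.5 * g^T H^(-1) g = 3.8087


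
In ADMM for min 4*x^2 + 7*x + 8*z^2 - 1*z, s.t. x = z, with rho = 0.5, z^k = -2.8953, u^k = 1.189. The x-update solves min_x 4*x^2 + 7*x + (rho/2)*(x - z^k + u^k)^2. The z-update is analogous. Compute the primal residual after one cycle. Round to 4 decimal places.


ADMM iteration with rho = 0.5, z^k = -2.8953, u^k = 1.189
Step 1: x-update.
Minimize 4*x^2 + 7*x + (0.5/2)*(x + 2.8953 + 1.189)^2
FOC: (2*4 + 0.5)*x = -7 + 0.5*(-2.8953 - 1.189)
x^{k+1} = -1.0638
Step 2: z-update.
Minimize 8*z^2 - 1*z + (0.5/2)*(-1.0638 - z + 1.189)^2
FOC: (2*8 + 0.5)*z = 1 + 0.5*(-1.0638 + 1.189)
z^{k+1} = 0.0644
Step 3: u-update.
u^{k+1} = 1.189 - 1.0638 - 0.0644 = 0.0608
Step 4: Primal residual = |-1.0638 - 0.0644| = 1.1282


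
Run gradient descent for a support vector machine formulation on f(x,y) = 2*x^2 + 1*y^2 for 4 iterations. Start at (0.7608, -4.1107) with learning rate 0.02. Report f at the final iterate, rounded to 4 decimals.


Gradient descent on f(x,y) = 2*x^2 + 1*y^2.
Starting point: (0.7608, -4.1107), alpha = 0.02
Step 1: grad_x = 2*2*0.7608 = 3.0432, grad_y = 2*1*-4.1107 = -8.2214
  x_1 = 0.7608 - 0.02*3.0432 = 0.6999
  y_1 = -4.1107 - 0.02*-8.2214 = -3.9463
Step 2: grad_x = 2*2*0.6999 = 2.7997, grad_y = 2*1*-3.9463 = -7.8925
  x_2 = 0.6999 - 0.02*2.7997 = 0.6439
  y_2 = -3.9463 - 0.02*-7.8925 = -3.7884
Step 3: grad_x = 2*2*0.6439 = 2.5758, grad_y = 2*1*-3.7884 = -7.5768
  x_3 = 0.6439 - 0.02*2.5758 = 0.5924
  y_3 = -3.7884 - 0.02*-7.5768 = -3.6369
Step 4: grad_x = 2*2*0.5924 = 2.3697, grad_y = 2*1*-3.6369 = -7.2738
  x_4 = 0.5924 - 0.02*2.3697 = 0.545
  y_4 = -3.6369 - 0.02*-7.2738 = -3.4914
f(0.545, -3.4914) = 2*0.545^2 + 1*(-3.4914)^2 = 12.7841


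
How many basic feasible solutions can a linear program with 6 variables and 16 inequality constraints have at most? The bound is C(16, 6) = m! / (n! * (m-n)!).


Each vertex corresponds to some choice of n active constraints out of m, so the number of vertices is at most C(m, n) = m! / (n!(m-n)!).
m = 16, n = 6
Numerator: 16 * 15 * 14 * 13 * 12 * 11
Denominator: 6! = 720
C(16, 6) = 8008


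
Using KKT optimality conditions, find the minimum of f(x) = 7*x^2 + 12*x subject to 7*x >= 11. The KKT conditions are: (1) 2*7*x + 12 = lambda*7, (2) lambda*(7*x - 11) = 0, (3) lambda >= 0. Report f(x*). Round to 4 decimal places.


Step 1: Try lambda = 0 (constraint inactive).
x_unc = -12/(2*7) = -0.8571
Check: 7*-0.8571 = -5.9997 < 11 -- violated!
Step 2: Constraint must be active: 7*x = 11
x* = 11/7 = 1.5714 (rounded; the exact value 11/7 is used below)
lambda = (2*7*(11/7) + 12)/7 = 4.8571
Step 3: Compute optimal value.
f(x*) = 7*(11/7)^2 + 12*(11/7) = 36.1429


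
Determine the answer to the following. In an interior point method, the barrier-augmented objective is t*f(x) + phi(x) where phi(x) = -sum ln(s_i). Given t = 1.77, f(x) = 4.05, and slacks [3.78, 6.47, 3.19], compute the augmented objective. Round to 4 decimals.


Step 1: Compute log-barrier.
ln values: [1.3297, 1.8672, 1.16]
phi = -(1.3297 + 1.8672 + 1.16) = -4.3569
Step 2: Compute augmented objective.
t*f(x) = 1.77*4.05 = 7.1685
Total = 7.1685 - 4.3569 = 2.8116


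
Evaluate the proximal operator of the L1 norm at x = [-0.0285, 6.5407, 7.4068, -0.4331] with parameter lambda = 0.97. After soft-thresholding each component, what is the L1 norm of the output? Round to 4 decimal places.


Soft-thresholding with lambda = 0.97:
prox(-0.0285) = sign(-0.0285)*max(|-0.0285| - 0.97, 0) = 0.0
prox(6.5407) = sign(6.5407)*max(|6.5407| - 0.97, 0) = 5.5707
prox(7.4068) = sign(7.4068)*max(|7.4068| - 0.97, 0) = 6.4368
prox(-0.4331) = sign(-0.4331)*max(|-0.4331| - 0.97, 0) = 0.0
prox(x) = [0.0, 5.5707, 6.4368, 0.0]
||prox(x)||_1 = 0.0 + 5.5707 + 6.4368 + 0.0 = 12.0075


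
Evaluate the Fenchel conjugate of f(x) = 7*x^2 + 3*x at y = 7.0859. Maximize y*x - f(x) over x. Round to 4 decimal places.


f*(y) = sup_x {y*x - a*x^2 - b*x} = sup_x {(y-b)*x - a*x^2}
FOC: (y - b) - 2a*x = 0 => x* = (y - b)/(2a)
x* = (7.0859 - 3)/(2*7) = 0.2919
f*(7.0859) = (y-b)^2/(4a) = (7.0859 - 3)^2/(4*7)
= 16.6946/28 = 0.5962


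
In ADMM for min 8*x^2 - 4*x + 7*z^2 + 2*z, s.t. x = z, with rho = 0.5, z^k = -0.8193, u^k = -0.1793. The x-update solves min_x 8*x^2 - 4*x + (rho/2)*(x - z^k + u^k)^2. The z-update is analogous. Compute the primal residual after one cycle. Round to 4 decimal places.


ADMM iteration with rho = 0.5, z^k = -0.8193, u^k = -0.1793
Step 1: x-update.
Minimize 8*x^2 - 4*x + (0.5/2)*(x + 0.8193 - 0.1793)^2
FOC: (2*8 + 0.5)*x = 4 + 0.5*(-0.8193 + 0.1793)
x^{k+1} = 0.223
Step 2: z-update.
Minimize 7*z^2 + 2*z + (0.5/2)*(0.223 - z - 0.1793)^2
FOC: (2*7 + 0.5)*z = -2 + 0.5*(0.223 - 0.1793)
z^{k+1} = -0.1364
Step 3: u-update.
u^{k+1} = -0.1793 + 0.223 + 0.1364 = 0.1802
Step 4: Primal residual = |0.223 + 0.1364| = 0.3595


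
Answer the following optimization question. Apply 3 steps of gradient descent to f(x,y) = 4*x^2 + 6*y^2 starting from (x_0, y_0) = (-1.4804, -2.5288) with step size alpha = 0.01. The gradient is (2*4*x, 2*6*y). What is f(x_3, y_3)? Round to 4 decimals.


Gradient descent on f(x,y) = 4*x^2 + 6*y^2.
Starting point: (-1.4804, -2.5288), alpha = 0.01
Step 1: grad_x = 2*4*-1.4804 = -11.8432, grad_y = 2*6*-2.5288 = -30.3456
  x_1 = -1.4804 - 0.01*-11.8432 = -1.362
  y_1 = -2.5288 - 0.01*-30.3456 = -2.2253
Step 2: grad_x = 2*4*-1.362 = -10.8957, grad_y = 2*6*-2.2253 = -26.7041
  x_2 = -1.362 - 0.01*-10.8957 = -1.253
  y_2 = -2.2253 - 0.01*-26.7041 = -1.9583
Step 3: grad_x = 2*4*-1.253 = -10.0241, grad_y = 2*6*-1.9583 = -23.4996
  x_3 = -1.253 - 0.01*-10.0241 = -1.1528
  y_3 = -1.9583 - 0.01*-23.4996 = -1.7233
f(-1.1528, -1.7233) = 4*(-1.1528)^2 + 6*(-1.7233)^2 = 23.1342


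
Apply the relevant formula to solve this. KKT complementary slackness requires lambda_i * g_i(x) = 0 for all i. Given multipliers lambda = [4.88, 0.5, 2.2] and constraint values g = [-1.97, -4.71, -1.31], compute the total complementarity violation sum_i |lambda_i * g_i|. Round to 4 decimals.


KKT complementary slackness check:
lambda_1 * g_1 = 4.88 * -1.97 = -9.6136
lambda_2 * g_2 = 0.5 * -4.71 = -2.355
lambda_3 * g_3 = 2.2 * -1.31 = -2.882
Total violation = 9.6136 + 2.355 + 2.882 = 14.8506


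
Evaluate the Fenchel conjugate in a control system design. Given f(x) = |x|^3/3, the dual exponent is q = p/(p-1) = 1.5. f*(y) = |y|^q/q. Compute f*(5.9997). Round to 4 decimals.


The conjugate exponent q satisfies 1/p + 1/q = 1.
p = 3, so q = 3/(3 - 1) = 1.5
|y|^q = 5.9997^1.5 = 14.6958
f*(5.9997) = 14.6958 / 1.5 = 9.7972


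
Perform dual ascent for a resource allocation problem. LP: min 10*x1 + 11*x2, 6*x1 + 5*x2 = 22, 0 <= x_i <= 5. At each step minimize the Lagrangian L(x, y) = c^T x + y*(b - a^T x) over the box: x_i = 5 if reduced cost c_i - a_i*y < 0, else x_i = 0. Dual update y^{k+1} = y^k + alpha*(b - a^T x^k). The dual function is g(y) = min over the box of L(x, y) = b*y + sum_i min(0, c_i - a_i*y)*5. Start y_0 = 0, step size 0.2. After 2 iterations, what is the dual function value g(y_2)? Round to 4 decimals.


Dual ascent for LP: min 10*x1 + 11*x2, 6*x1 + 5*x2 = 22, 0 <= x_i <= 5
Step 1: y^k = 0.0, reduced costs: (10.0, 11.0)
  x^k = (0.0, 0.0), subgradient = b - a^T x = 22.0
  y^{k+1} = 0.0 + 0.2*22.0 = 4.4
Step 2: y^k = 4.4, reduced costs: (-16.4, -11.0)
  x^k = (5.0, 5.0), subgradient = b - a^T x = -33.0
  y^{k+1} = 4.4 + 0.2*-33.0 = -2.2
Dual objective at y_2 = -2.2: reduced costs (23.2, 22.0), box minimizer x = (0.0, 0.0)
g(y_2) = b*y + (c1 - a1*y)*x1 + (c2 - a2*y)*x2 = 22*(-2.2) + 23.2*0.0 + 22.0*0.0 = -48.4 + 0.0 + 0.0 = -48.4


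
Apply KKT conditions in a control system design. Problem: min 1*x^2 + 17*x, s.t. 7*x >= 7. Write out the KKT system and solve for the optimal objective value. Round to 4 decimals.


Step 1: Try lambda = 0 (constraint inactive).
x_unc = -17/(2*1) = -8.5
Check: 7*-8.5 = -59.5 < 7 -- violated!
Step 2: Constraint must be active: 7*x = 7
x* = 7/7 = 1.0
lambda = (2*1*1.0 + 17)/7 = 2.7143
Step 3: Compute optimal value.
f(x*) = 1*1.0^2 + 17*1.0 = 18.0


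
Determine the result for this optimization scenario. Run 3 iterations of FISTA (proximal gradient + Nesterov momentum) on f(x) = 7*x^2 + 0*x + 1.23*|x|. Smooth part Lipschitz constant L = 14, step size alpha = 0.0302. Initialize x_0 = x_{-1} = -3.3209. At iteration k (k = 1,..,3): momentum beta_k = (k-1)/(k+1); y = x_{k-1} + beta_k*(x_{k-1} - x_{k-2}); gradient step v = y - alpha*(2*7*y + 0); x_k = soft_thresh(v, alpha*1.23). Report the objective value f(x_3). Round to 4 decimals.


FISTA on f(x) = 7*x^2 + 0*x + 1.23*|x|
L = 14, alpha = 0.0302
Iteration 1: beta = 0.0, y = -3.3209 + 0.0*(-3.3209 + 3.3209) = -3.3209
  grad(y) = -46.4926, v = y - alpha*grad = -1.9168
  prox(v) = soft_thresh(-1.9168, 0.0371) = -1.8797
Iteration 2: beta = 0.3333, y = -1.8797 + 0.3333*(-1.8797 + 3.3209) = -1.3993
  grad(y) = -19.5898, v = y - alpha*grad = -0.8077
  prox(v) = soft_thresh(-0.8077, 0.0371) = -0.7705
Iteration 3: beta = 0.5, y = -0.7705 + 0.5*(-0.7705 + 1.8797) = -0.2159
  grad(y) = -3.023, v = y - alpha*grad = -0.1246
  prox(v) = soft_thresh(-0.1246, 0.0371) = -0.0875
f(x_3) = 7*(-0.0875)^2 + 0*(-0.0875) + 1.23*|-0.0875| = 0.1612


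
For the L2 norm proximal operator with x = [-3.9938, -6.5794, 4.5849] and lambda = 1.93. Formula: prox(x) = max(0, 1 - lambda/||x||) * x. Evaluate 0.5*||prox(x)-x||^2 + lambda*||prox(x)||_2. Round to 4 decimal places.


Step 1: Compute ||x||.
||x|| = 8.9588
Step 2: Compute scaling factor.
scale = max(0, 1 - 1.93/8.9588) = 0.7846
Step 3: prox(x) = [-3.1334, -5.162, 3.5972]
||prox(x)|| = 7.0288
Step 4: Proximal objective.
0.5*||prox-x||^2 = 1.8625
lambda*||prox|| = 13.5656
Total = 15.4281


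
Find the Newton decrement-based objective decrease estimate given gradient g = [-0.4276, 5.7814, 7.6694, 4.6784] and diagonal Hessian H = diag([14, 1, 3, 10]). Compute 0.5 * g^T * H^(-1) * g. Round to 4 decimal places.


Step 1: H is diagonal, so H^(-1) * g = [-0.0305, 5.7814, 2.5565, 0.4678].
Step 2: g^T H^(-1) g = sum_i g_i^2 / H_ii
  = (-0.4276)^2/14 + (5.7814)^2/1 + (7.6694)^2/3 + (4.6784)^2/10
  = 0.0131 + 33.4246 + 19.6066 + 2.1887 = 55.233
Step 3: Objective decrease = 0.5 * g^T H^(-1) g = 27.6165


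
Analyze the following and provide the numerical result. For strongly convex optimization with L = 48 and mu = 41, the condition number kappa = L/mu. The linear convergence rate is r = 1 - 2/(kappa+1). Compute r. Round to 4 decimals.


Step 1: Compute the condition number.
kappa = L/mu = 48/41 = 1.1707
Step 2: Compute the convergence rate.
r = 1 - 2/(kappa + 1) = 1 - 2*mu/(L + mu) = (L - mu)/(L + mu) = 7/89 = 0.0787


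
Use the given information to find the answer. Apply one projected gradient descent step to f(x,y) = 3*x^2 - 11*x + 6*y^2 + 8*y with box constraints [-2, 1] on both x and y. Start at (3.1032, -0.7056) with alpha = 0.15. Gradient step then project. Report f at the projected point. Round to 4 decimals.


Step 1: Compute gradient at (3.1032, -0.7056).
grad_x = 2*3*3.1032 - 11 = 7.6192
grad_y = 2*6*-0.7056 + 8 = -0.4672
Step 2: Gradient step.
x_raw = 3.1032 - 0.15*7.6192 = 1.9603
y_raw = -0.7056 - 0.15*-0.4672 = -0.6355
Step 3: Project onto [-2, 1].
x_proj = clip(1.9603) = 1.0
y_proj = clip(-0.6355) = -0.6355
Step 4: Evaluate f.
f(1.0, -0.6355) = -10.6608


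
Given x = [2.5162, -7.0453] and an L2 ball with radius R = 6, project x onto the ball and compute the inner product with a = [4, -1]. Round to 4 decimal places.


Step 1: Compute ||x|| (intermediates to 6 decimals).
||x|| = sqrt(2.5162^2 + (-7.0453)^2) = 7.481144
Step 2: Project.
Since ||x|| > R, scale = R/||x|| = 6/7.481144 = 0.802016, proj(x) = scale * x
proj(x) = [2.018033, -5.650443]
Step 3: Dot product.
a^T * proj(x) = 4*2.018033 - 1*(-5.650443) = 13.7226


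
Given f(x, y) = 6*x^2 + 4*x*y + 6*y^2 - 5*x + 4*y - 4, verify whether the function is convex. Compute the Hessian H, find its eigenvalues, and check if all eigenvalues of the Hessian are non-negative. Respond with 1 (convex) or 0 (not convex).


The Hessian of f(x,y) = 6*x^2 + 4*x*y + 6*y^2 - 5*x + 4*y - 4 is:
H = [[12, 4], [4, 12]]
Trace = 12 + 12 = 24
Determinant = 12*12 - (4)^2 = 128
Discriminant = (24)^2 - 4*128 = 64.0
Eigenvalues: lambda_1 = 8.0, lambda_2 = 16.0
The function is convex.

1


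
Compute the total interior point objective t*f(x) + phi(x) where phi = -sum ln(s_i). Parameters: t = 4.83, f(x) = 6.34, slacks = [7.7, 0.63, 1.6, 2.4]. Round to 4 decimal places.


Step 1: Compute log-barrier.
ln values: [2.0412, -0.462, 0.47, 0.8755]
phi = -(2.0412 - 0.462 + 0.47 + 0.8755) = -2.9247
Step 2: Compute augmented objective.
t*f(x) = 4.83*6.34 = 30.6222
Total = 30.6222 - 2.9247 = 27.6975


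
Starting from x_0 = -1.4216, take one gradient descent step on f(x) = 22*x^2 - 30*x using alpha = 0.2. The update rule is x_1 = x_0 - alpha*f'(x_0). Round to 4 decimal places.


We compute the gradient at x_0 and apply the update.
f'(x) = 44*x - 30
f'(-1.4216) = 44*-1.4216 - 30 = -92.5504
x_1 = -1.4216 - 0.2*-92.5504 = 17.0885


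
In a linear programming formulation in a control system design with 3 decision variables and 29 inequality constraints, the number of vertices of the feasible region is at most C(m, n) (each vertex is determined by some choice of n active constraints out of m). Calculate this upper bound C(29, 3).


Each vertex corresponds to some choice of n active constraints out of m, so the number of vertices is at most C(m, n) = m! / (n!(m-n)!).
m = 29, n = 3
Numerator: 29 * 28 * 27
Denominator: 3! = 6
C(29, 3) = 3654


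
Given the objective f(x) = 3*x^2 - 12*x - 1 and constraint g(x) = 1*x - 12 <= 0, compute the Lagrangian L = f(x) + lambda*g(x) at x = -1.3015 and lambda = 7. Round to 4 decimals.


Step 1: Evaluate f(x).
f(-1.3015) = 3*(-1.3015)^2 - 12*(-1.3015) - 1 = 19.6997
Step 2: Evaluate g(x).
g(-1.3015) = 1*-1.3015 - 12 = -13.3015
Step 3: Compute Lagrangian.
L = 19.6997 + 7*-13.3015 = -73.4108


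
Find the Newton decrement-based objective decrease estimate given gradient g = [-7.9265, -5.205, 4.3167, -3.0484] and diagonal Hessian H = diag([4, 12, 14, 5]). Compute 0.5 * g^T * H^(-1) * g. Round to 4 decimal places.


Step 1: H is diagonal, so H^(-1) * g = [-1.9816, -0.4338, 0.3083, -0.6097].
Step 2: g^T H^(-1) g = sum_i g_i^2 / H_ii
  = (-7.9265)^2/4 + (-5.205)^2/12 + (4.3167)^2/14 + (-3.0484)^2/5
  = 15.7074 + 2.2577 + 1.331 + 1.8585 = 21.1546
Step 3: Objective decrease = 0.5 * g^T H^(-1) g = 10.5773


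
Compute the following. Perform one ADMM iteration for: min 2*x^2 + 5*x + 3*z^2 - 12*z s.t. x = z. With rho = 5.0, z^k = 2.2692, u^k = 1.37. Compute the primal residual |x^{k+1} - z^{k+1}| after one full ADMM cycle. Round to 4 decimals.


ADMM iteration with rho = 5.0, z^k = 2.2692, u^k = 1.37
Step 1: x-update.
Minimize 2*x^2 + 5*x + (5.0/2)*(x - 2.2692 + 1.37)^2
FOC: (2*2 + 5.0)*x = -5 + 5.0*(2.2692 - 1.37)
x^{k+1} = -0.056
Step 2: z-update.
Minimize 3*z^2 - 12*z + (5.0/2)*(-0.056 - z + 1.37)^2
FOC: (2*3 + 5.0)*z = 12 + 5.0*(-0.056 + 1.37)
z^{k+1} = 1.6882
Step 3: u-update.
u^{k+1} = 1.37 - 0.056 - 1.6882 = -0.3742
Step 4: Primal residual = |-0.056 - 1.6882| = 1.7442


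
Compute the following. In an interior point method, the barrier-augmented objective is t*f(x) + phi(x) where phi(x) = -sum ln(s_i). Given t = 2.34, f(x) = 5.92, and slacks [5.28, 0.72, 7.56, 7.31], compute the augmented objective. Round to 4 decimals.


Step 1: Compute log-barrier.
ln values: [1.6639, -0.3285, 2.0229, 1.9892]
phi = -(1.6639 - 0.3285 + 2.0229 + 1.9892) = -5.3475
Step 2: Compute augmented objective.
t*f(x) = 2.34*5.92 = 13.8528
Total = 13.8528 - 5.3475 = 8.5053


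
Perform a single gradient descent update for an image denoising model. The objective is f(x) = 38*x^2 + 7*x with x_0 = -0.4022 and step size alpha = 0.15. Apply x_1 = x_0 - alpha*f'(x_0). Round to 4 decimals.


We compute the gradient at x_0 and apply the update.
f'(x) = 76*x + 7
f'(-0.4022) = 76*-0.4022 + 7 = -23.5672
x_1 = -0.4022 - 0.15*-23.5672 = 3.1329


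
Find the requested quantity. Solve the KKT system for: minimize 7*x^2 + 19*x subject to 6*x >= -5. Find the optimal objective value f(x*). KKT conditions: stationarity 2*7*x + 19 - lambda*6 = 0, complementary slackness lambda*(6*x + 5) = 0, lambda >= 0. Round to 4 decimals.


Step 1: Try lambda = 0 (constraint inactive).
x_unc = -19/(2*7) = -1.3571
Check: 6*-1.3571 = -8.1426 < -5 -- violated!
Step 2: Constraint must be active: 6*x = -5
x* = -5/6 = -0.8333 (rounded; the exact value -5/6 is used below)
lambda = (2*7*(-5/6) + 19)/6 = 1.2222
Step 3: Compute optimal value.
f(x*) = 7*(-5/6)^2 + 19*(-5/6) = -10.9722


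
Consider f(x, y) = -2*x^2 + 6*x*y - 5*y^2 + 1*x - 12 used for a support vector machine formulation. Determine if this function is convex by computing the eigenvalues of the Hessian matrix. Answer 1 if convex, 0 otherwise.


The Hessian of f(x,y) = -2*x^2 + 6*x*y - 5*y^2 + 1*x - 12 is:
H = [[-4, 6], [6, -10]]
Trace = -4 - 10 = -14
Determinant = -4*-10 - (6)^2 = 4
Discriminant = (-14)^2 - 4*4 = 180.0
Eigenvalues: lambda_1 = -13.7082, lambda_2 = -0.2918
The function is not convex.

0


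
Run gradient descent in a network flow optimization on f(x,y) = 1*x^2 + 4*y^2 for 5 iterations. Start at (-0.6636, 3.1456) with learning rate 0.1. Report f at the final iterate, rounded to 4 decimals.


Gradient descent on f(x,y) = 1*x^2 + 4*y^2.
Starting point: (-0.6636, 3.1456), alpha = 0.1
Step 1: grad_x = 2*1*-0.6636 = -1.3272, grad_y = 2*4*3.1456 = 25.1648
  x_1 = -0.6636 - 0.1*-1.3272 = -0.5309
  y_1 = 3.1456 - 0.1*25.1648 = 0.6291
Step 2: grad_x = 2*1*-0.5309 = -1.0618, grad_y = 2*4*0.6291 = 5.033
  x_2 = -0.5309 - 0.1*-1.0618 = -0.4247
  y_2 = 0.6291 - 0.1*5.033 = 0.1258
Step 3: grad_x = 2*1*-0.4247 = -0.8494, grad_y = 2*4*0.1258 = 1.0066
  x_3 = -0.4247 - 0.1*-0.8494 = -0.3398
  y_3 = 0.1258 - 0.1*1.0066 = 0.0252
Step 4: grad_x = 2*1*-0.3398 = -0.6795, grad_y = 2*4*0.0252 = 0.2013
  x_4 = -0.3398 - 0.1*-0.6795 = -0.2718
  y_4 = 0.0252 - 0.1*0.2013 = 0.005
Step 5: grad_x = 2*1*-0.2718 = -0.5436, grad_y = 2*4*0.005 = 0.0403
  x_5 = -0.2718 - 0.1*-0.5436 = -0.2174
  y_5 = 0.005 - 0.1*0.0403 = 0.001
f(-0.2174, 0.001) = 1*(-0.2174)^2 + 4*0.001^2 = 0.0473


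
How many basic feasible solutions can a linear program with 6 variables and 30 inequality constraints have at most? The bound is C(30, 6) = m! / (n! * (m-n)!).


Each vertex corresponds to some choice of n active constraints out of m, so the number of vertices is at most C(m, n) = m! / (n!(m-n)!).
m = 30, n = 6
Numerator: 30 * 29 * 28 * 27 * 26 * 25
Denominator: 6! = 720
C(30, 6) = 593775


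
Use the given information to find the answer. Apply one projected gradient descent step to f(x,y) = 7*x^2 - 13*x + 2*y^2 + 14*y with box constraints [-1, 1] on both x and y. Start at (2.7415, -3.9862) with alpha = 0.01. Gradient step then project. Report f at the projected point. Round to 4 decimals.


Step 1: Compute gradient at (2.7415, -3.9862).
grad_x = 2*7*2.7415 - 13 = 25.381
grad_y = 2*2*-3.9862 + 14 = -1.9448
Step 2: Gradient step.
x_raw = 2.7415 - 0.01*25.381 = 2.4877
y_raw = -3.9862 - 0.01*-1.9448 = -3.9668
Step 3: Project onto [-1, 1].
x_proj = clip(2.4877) = 1.0
y_proj = clip(-3.9668) = -1.0
Step 4: Evaluate f.
f(1.0, -1.0) = -18.0


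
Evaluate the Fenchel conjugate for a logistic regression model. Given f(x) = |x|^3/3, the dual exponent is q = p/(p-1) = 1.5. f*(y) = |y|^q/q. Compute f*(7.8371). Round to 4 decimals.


The conjugate exponent q satisfies 1/p + 1/q = 1.
p = 3, so q = 3/(3 - 1) = 1.5
|y|^q = 7.8371^1.5 = 21.9398
f*(7.8371) = 21.9398 / 1.5 = 14.6265


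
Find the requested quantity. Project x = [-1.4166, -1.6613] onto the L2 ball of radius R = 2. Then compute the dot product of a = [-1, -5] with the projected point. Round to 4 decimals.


Step 1: Compute ||x|| (intermediates to 6 decimals).
||x|| = sqrt((-1.4166)^2 + (-1.6613)^2) = 2.183271
Step 2: Project.
Since ||x|| > R, scale = R/||x|| = 2/2.183271 = 0.916057, proj(x) = scale * x
proj(x) = [-1.297686, -1.521845]
Step 3: Dot product.
a^T * proj(x) = -1*(-1.297686) - 5*(-1.521845) = 8.9069


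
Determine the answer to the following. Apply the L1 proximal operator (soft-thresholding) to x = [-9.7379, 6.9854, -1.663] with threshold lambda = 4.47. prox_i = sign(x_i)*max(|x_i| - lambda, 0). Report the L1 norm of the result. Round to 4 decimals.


Soft-thresholding with lambda = 4.47:
prox(-9.7379) = sign(-9.7379)*max(|-9.7379| - 4.47, 0) = -5.2679
prox(6.9854) = sign(6.9854)*max(|6.9854| - 4.47, 0) = 2.5154
prox(-1.663) = sign(-1.663)*max(|-1.663| - 4.47, 0) = 0.0
prox(x) = [-5.2679, 2.5154, 0.0]
||prox(x)||_1 = 5.2679 + 2.5154 + 0.0 = 7.7833


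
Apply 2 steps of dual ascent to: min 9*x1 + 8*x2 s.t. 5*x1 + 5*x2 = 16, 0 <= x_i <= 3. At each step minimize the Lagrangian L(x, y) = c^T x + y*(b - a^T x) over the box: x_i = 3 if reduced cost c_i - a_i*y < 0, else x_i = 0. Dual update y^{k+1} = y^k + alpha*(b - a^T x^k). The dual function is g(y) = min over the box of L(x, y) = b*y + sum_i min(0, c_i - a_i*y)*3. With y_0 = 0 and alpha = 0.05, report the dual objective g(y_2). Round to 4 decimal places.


Dual ascent for LP: min 9*x1 + 8*x2, 5*x1 + 5*x2 = 16, 0 <= x_i <= 3
Step 1: y^k = 0.0, reduced costs: (9.0, 8.0)
  x^k = (0.0, 0.0), subgradient = b - a^T x = 16.0
  y^{k+1} = 0.0 + 0.05*16.0 = 0.8
Step 2: y^k = 0.8, reduced costs: (5.0, 4.0)
  x^k = (0.0, 0.0), subgradient = b - a^T x = 16.0
  y^{k+1} = 0.8 + 0.05*16.0 = 1.6
Dual objective at y_2 = 1.6: reduced costs (1.0, 0.0), box minimizer x = (0.0, 0.0)
g(y_2) = b*y + (c1 - a1*y)*x1 + (c2 - a2*y)*x2 = 16*1.6 + 1.0*0.0 + 0.0*0.0 = 25.6 + 0.0 + 0.0 = 25.6


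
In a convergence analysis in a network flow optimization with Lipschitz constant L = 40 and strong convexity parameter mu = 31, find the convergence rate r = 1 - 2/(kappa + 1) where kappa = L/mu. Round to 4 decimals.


Step 1: Compute the condition number.
kappa = L/mu = 40/31 = 1.2903
Step 2: Compute the convergence rate.
r = 1 - 2/(kappa + 1) = 1 - 2*mu/(L + mu) = (L - mu)/(L + mu) = 9/71 = 0.1268


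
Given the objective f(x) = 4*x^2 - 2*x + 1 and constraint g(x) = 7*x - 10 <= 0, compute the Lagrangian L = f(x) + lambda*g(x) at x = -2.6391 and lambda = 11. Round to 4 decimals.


Step 1: Evaluate f(x).
f(-2.6391) = 4*(-2.6391)^2 - 2*(-2.6391) + 1 = 34.1376
Step 2: Evaluate g(x).
g(-2.6391) = 7*-2.6391 - 10 = -28.4737
Step 3: Compute Lagrangian.
L = 34.1376 + 11*-28.4737 = -279.0731


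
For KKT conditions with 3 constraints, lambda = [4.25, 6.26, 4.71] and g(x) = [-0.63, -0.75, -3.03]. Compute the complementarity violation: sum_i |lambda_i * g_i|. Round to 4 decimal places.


KKT complementary slackness check:
lambda_1 * g_1 = 4.25 * -0.63 = -2.6775
lambda_2 * g_2 = 6.26 * -0.75 = -4.695
lambda_3 * g_3 = 4.71 * -3.03 = -14.2713
Total violation = 2.6775 + 4.695 + 14.2713 = 21.6438


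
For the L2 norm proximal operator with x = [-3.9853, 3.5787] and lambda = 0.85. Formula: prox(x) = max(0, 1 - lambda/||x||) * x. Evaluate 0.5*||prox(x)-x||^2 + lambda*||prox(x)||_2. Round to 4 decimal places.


Step 1: Compute ||x||.
||x|| = 5.3563
Step 2: Compute scaling factor.
scale = max(0, 1 - 0.85/5.3563) = 0.8413
Step 3: prox(x) = [-3.3529, 3.0108]
||prox(x)|| = 4.5063
Step 4: Proximal objective.
0.5*||prox-x||^2 = 0.3613
lambda*||prox|| = 3.8304
Total = 4.1916


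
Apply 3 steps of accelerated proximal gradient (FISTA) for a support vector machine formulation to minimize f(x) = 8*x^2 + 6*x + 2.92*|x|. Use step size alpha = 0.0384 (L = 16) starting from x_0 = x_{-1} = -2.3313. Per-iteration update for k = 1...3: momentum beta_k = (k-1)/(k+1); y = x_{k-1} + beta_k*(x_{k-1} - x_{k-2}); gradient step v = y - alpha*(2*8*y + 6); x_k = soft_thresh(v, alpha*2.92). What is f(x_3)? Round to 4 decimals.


FISTA on f(x) = 8*x^2 + 6*x + 2.92*|x|
L = 16, alpha = 0.0384
Iteration 1: beta = 0.0, y = -2.3313 + 0.0*(-2.3313 + 2.3313) = -2.3313
  grad(y) = -31.3008, v = y - alpha*grad = -1.1293
  prox(v) = soft_thresh(-1.1293, 0.1121) = -1.0172
Iteration 2: beta = 0.3333, y = -1.0172 + 0.3333*(-1.0172 + 2.3313) = -0.5792
  grad(y) = -3.2671, v = y - alpha*grad = -0.4537
  prox(v) = soft_thresh(-0.4537, 0.1121) = -0.3416
Iteration 3: beta = 0.5, y = -0.3416 + 0.5*(-0.3416 + 1.0172) = -0.0038
  grad(y) = 5.9391, v = y - alpha*grad = -0.2319
  prox(v) = soft_thresh(-0.2319, 0.1121) = -0.1197
f(x_3) = 8*(-0.1197)^2 + 6*(-0.1197) + 2.92*|-0.1197| = -0.2541


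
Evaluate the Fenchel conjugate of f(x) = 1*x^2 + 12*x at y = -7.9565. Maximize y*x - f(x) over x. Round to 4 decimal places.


f*(y) = sup_x {y*x - a*x^2 - b*x} = sup_x {(y-b)*x - a*x^2}
FOC: (y - b) - 2a*x = 0 => x* = (y - b)/(2a)
x* = (-7.9565 - 12)/(2*1) = -9.9783
f*(-7.9565) = (y-b)^2/(4a) = (-7.9565 - 12)^2/(4*1)
= 398.2619/4 = 99.5655


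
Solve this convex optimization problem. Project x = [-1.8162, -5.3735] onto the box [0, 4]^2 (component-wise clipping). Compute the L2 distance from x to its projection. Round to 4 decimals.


Project each component onto [0, 4].
clip(-1.8162) = 0.0, clip(-5.3735) = 0.0
Projection = [0.0, 0.0]
Squared diffs: [3.2986, 28.8745]
Distance = sqrt(32.1731) = 5.6721


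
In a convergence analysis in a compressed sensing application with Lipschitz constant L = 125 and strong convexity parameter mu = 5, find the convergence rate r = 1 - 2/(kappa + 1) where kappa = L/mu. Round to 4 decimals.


Step 1: Compute the condition number.
kappa = L/mu = 125/5 = 25.0
Step 2: Compute the convergence rate.
r = 1 - 2/(kappa + 1) = 1 - 2*mu/(L + mu) = (L - mu)/(L + mu) = 120/130 = 0.9231


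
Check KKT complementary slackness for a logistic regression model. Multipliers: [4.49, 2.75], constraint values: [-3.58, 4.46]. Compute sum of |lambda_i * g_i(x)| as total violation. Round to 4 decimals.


KKT complementary slackness check:
lambda_1 * g_1 = 4.49 * -3.58 = -16.0742
lambda_2 * g_2 = 2.75 * 4.46 = 12.265
Total violation = 16.0742 + 12.265 = 28.3392


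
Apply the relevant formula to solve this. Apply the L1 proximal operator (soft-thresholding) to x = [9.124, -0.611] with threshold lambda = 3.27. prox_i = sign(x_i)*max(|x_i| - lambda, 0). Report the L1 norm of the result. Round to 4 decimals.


Soft-thresholding with lambda = 3.27:
prox(9.124) = sign(9.124)*max(|9.124| - 3.27, 0) = 5.854
prox(-0.611) = sign(-0.611)*max(|-0.611| - 3.27, 0) = 0.0
prox(x) = [5.854, 0.0]
||prox(x)||_1 = 5.854 + 0.0 = 5.854


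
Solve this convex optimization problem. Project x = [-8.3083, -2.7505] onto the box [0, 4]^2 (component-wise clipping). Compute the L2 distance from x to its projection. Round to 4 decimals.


Project each component onto [0, 4].
clip(-8.3083) = 0.0, clip(-2.7505) = 0.0
Projection = [0.0, 0.0]
Squared diffs: [69.0278, 7.5653]
Distance = sqrt(76.5931) = 8.7517


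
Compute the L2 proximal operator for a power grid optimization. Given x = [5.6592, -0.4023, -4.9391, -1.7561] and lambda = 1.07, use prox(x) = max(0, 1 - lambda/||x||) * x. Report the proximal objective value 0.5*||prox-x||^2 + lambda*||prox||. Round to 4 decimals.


Step 1: Compute ||x||.
||x|| = 7.7244
Step 2: Compute scaling factor.
scale = max(0, 1 - 1.07/7.7244) = 0.8615
Step 3: prox(x) = [4.8753, -0.3466, -4.2549, -1.5128]
||prox(x)|| = 6.6544
Step 4: Proximal objective.
0.5*||prox-x||^2 = 0.5725
lambda*||prox|| = 7.1202
Total = 7.6927


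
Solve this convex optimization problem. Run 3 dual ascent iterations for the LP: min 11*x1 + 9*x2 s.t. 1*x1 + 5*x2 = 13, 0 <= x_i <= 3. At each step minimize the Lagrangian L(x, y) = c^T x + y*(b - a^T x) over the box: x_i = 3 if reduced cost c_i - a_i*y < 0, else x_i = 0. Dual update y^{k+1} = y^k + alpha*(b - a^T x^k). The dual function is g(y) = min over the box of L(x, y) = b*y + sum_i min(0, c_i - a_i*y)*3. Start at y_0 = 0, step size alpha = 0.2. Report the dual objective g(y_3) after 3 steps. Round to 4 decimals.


Dual ascent for LP: min 11*x1 + 9*x2, 1*x1 + 5*x2 = 13, 0 <= x_i <= 3
Step 1: y^k = 0.0, reduced costs: (11.0, 9.0)
  x^k = (0.0, 0.0), subgradient = b - a^T x = 13.0
  y^{k+1} = 0.0 + 0.2*13.0 = 2.6
Step 2: y^k = 2.6, reduced costs: (8.4, -4.0)
  x^k = (0.0, 3.0), subgradient = b - a^T x = -2.0
  y^{k+1} = 2.6 + 0.2*-2.0 = 2.2
Step 3: y^k = 2.2, reduced costs: (8.8, -2.0)
  x^k = (0.0, 3.0), subgradient = b - a^T x = -2.0
  y^{k+1} = 2.2 + 0.2*-2.0 = 1.8
Dual objective at y_3 = 1.8: reduced costs (9.2, 0.0), box minimizer x = (0.0, 0.0)
g(y_3) = b*y + (c1 - a1*y)*x1 + (c2 - a2*y)*x2 = 13*1.8 + 9.2*0.0 + 0.0*0.0 = 23.4 + 0.0 + 0.0 = 23.4


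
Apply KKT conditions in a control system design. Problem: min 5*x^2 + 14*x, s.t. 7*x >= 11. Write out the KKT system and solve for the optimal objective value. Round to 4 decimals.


Step 1: Try lambda = 0 (constraint inactive).
x_unc = -14/(2*5) = -1.4
Check: 7*-1.4 = -9.8 < 11 -- violated!
Step 2: Constraint must be active: 7*x = 11
x* = 11/7 = 1.5714 (rounded; the exact value 11/7 is used below)
lambda = (2*5*(11/7) + 14)/7 = 4.2449
Step 3: Compute optimal value.
f(x*) = 5*(11/7)^2 + 14*(11/7) = 34.3469


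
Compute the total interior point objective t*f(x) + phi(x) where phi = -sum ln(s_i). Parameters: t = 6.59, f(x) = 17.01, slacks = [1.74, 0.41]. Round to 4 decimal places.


Step 1: Compute log-barrier.
ln values: [0.5539, -0.8916]
phi = -(0.5539 - 0.8916) = 0.3377
Step 2: Compute augmented objective.
t*f(x) = 6.59*17.01 = 112.0959
Total = 112.0959 + 0.3377 = 112.4336


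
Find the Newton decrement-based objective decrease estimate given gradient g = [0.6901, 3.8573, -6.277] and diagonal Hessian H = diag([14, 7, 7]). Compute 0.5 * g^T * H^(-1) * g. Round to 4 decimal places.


Step 1: H is diagonal, so H^(-1) * g = [0.0493, 0.551, -0.8967].
Step 2: g^T H^(-1) g = sum_i g_i^2 / H_ii
  = (0.6901)^2/14 + (3.8573)^2/7 + (-6.277)^2/7
  = 0.034 + 2.1255 + 5.6287 = 7.7882
Step 3: Objective decrease = 0.5 * g^T H^(-1) g = 3.8941


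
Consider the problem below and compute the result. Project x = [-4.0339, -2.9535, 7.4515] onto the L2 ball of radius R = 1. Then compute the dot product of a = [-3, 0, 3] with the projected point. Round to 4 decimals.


Step 1: Compute ||x|| (intermediates to 6 decimals).
||x|| = sqrt((-4.0339)^2 + (-2.9535)^2 + 7.4515^2) = 8.973314
Step 2: Project.
Since ||x|| > R, scale = R/||x|| = 1/8.973314 = 0.111442, proj(x) = scale * x
proj(x) = [-0.449546, -0.329144, 0.83041]
Step 3: Dot product.
a^T * proj(x) = -3*(-0.449546) + 0*(-0.329144) + 3*0.83041 = 3.8399


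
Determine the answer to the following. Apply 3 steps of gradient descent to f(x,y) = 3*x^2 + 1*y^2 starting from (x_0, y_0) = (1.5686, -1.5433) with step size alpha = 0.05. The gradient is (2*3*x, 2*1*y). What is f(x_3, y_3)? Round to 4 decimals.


Gradient descent on f(x,y) = 3*x^2 + 1*y^2.
Starting point: (1.5686, -1.5433), alpha = 0.05
Step 1: grad_x = 2*3*1.5686 = 9.4116, grad_y = 2*1*-1.5433 = -3.0866
  x_1 = 1.5686 - 0.05*9.4116 = 1.098
  y_1 = -1.5433 - 0.05*-3.0866 = -1.389
Step 2: grad_x = 2*3*1.098 = 6.5881, grad_y = 2*1*-1.389 = -2.7779
  x_2 = 1.098 - 0.05*6.5881 = 0.7686
  y_2 = -1.389 - 0.05*-2.7779 = -1.2501
Step 3: grad_x = 2*3*0.7686 = 4.6117, grad_y = 2*1*-1.2501 = -2.5001
  x_3 = 0.7686 - 0.05*4.6117 = 0.538
  y_3 = -1.2501 - 0.05*-2.5001 = -1.1251
f(0.538, -1.1251) = 3*0.538^2 + 1*(-1.1251)^2 = 2.1342


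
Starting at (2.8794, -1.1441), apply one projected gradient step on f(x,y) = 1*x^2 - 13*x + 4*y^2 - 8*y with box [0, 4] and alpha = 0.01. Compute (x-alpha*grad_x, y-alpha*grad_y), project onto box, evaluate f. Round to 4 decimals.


Step 1: Compute gradient at (2.8794, -1.1441).
grad_x = 2*1*2.8794 - 13 = -7.2412
grad_y = 2*4*-1.1441 - 8 = -17.1528
Step 2: Gradient step.
x_raw = 2.8794 - 0.01*-7.2412 = 2.9518
y_raw = -1.1441 - 0.01*-17.1528 = -0.9726
Step 3: Project onto [0, 4].
x_proj = clip(2.9518) = 2.9518
y_proj = clip(-0.9726) = 0.0
Step 4: Evaluate f.
f(2.9518, 0.0) = -29.6604


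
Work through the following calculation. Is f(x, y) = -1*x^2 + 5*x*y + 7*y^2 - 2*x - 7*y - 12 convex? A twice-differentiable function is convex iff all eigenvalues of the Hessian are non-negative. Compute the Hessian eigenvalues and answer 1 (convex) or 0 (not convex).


The Hessian of f(x,y) = -1*x^2 + 5*x*y + 7*y^2 - 2*x - 7*y - 12 is:
H = [[-2, 5], [5, 14]]
Trace = -2 + 14 = 12
Determinant = -2*14 - (5)^2 = -53
Discriminant = (12)^2 - 4*-53 = 356.0
Eigenvalues: lambda_1 = -3.434, lambda_2 = 15.434
The function is not convex.

0


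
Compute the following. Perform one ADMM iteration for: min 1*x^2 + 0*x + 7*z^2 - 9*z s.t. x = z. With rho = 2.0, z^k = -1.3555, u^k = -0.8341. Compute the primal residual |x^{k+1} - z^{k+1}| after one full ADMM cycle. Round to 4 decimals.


ADMM iteration with rho = 2.0, z^k = -1.3555, u^k = -0.8341
Step 1: x-update.
Minimize 1*x^2 + 0*x + (2.0/2)*(x + 1.3555 - 0.8341)^2
FOC: (2*1 + 2.0)*x = 0 + 2.0*(-1.3555 + 0.8341)
x^{k+1} = -0.2607
Step 2: z-update.
Minimize 7*z^2 - 9*z + (2.0/2)*(-0.2607 - z - 0.8341)^2
FOC: (2*7 + 2.0)*z = 9 + 2.0*(-0.2607 - 0.8341)
z^{k+1} = 0.4257
Step 3: u-update.
u^{k+1} = -0.8341 - 0.2607 - 0.4257 = -1.5205
Step 4: Primal residual = |-0.2607 - 0.4257| = 0.6864


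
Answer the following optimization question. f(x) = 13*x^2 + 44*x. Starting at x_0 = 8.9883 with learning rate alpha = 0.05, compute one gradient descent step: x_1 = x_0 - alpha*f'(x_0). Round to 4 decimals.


We compute the gradient at x_0 and apply the update.
f'(x) = 26*x + 44
f'(8.9883) = 26*8.9883 + 44 = 277.6958
x_1 = 8.9883 - 0.05*277.6958 = -4.8965


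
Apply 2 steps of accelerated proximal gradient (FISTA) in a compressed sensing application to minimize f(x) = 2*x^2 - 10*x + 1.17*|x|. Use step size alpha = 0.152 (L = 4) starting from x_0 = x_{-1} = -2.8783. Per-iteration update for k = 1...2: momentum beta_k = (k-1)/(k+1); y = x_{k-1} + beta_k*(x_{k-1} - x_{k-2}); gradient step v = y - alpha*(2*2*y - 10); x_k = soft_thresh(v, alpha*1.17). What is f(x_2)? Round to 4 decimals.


FISTA on f(x) = 2*x^2 - 10*x + 1.17*|x|
L = 4, alpha = 0.152
Iteration 1: beta = 0.0, y = -2.8783 + 0.0*(-2.8783 + 2.8783) = -2.8783
  grad(y) = -21.5132, v = y - alpha*grad = 0.3917
  prox(v) = soft_thresh(0.3917, 0.1778) = 0.2139
Iteration 2: beta = 0.3333, y = 0.2139 + 0.3333*(0.2139 + 2.8783) = 1.2446
  grad(y) = -5.0216, v = y - alpha*grad = 2.0079
  prox(v) = soft_thresh(2.0079, 0.1778) = 1.83
f(x_2) = 2*1.83^2 - 10*1.83 + 1.17*|1.83| = -9.4612


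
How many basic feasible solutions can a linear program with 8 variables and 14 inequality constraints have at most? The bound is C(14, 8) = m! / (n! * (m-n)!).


Each vertex corresponds to some choice of n active constraints out of m, so the number of vertices is at most C(m, n) = m! / (n!(m-n)!).
m = 14, n = 8
Numerator: 14 * 13 * 12 * 11 * 10 * 9 * 8 * 7
Denominator: 8! = 40320
C(14, 8) = 3003


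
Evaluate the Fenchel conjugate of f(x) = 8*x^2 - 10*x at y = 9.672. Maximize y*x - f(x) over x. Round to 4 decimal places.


f*(y) = sup_x {y*x - a*x^2 - b*x} = sup_x {(y-b)*x - a*x^2}
FOC: (y - b) - 2a*x = 0 => x* = (y - b)/(2a)
x* = (9.672 + 10)/(2*8) = 1.2295
f*(9.672) = (y-b)^2/(4a) = (9.672 + 10)^2/(4*8)
= 386.9876/32 = 12.0934


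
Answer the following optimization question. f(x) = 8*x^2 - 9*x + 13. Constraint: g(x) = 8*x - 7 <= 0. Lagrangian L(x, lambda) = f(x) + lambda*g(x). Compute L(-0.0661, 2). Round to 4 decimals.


Step 1: Evaluate f(x).
f(-0.0661) = 8*(-0.0661)^2 - 9*(-0.0661) + 13 = 13.6299
Step 2: Evaluate g(x).
g(-0.0661) = 8*-0.0661 - 7 = -7.5288
Step 3: Compute Lagrangian.
L = 13.6299 + 2*-7.5288 = -1.4277


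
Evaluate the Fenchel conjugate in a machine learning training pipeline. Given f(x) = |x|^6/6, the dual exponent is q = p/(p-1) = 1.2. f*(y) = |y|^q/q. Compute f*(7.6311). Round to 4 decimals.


The conjugate exponent q satisfies 1/p + 1/q = 1.
p = 6, so q = 6/(6 - 1) = 1.2
|y|^q = 7.6311^1.2 = 11.4579
f*(7.6311) = 11.4579 / 1.2 = 9.5482


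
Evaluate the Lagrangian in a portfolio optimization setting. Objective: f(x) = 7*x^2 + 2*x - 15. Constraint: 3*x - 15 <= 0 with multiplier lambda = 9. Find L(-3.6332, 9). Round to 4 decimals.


Step 1: Evaluate f(x).
f(-3.6332) = 7*(-3.6332)^2 + 2*(-3.6332) - 15 = 70.1346
Step 2: Evaluate g(x).
g(-3.6332) = 3*-3.6332 - 15 = -25.8996
Step 3: Compute Lagrangian.
L = 70.1346 + 9*-25.8996 = -162.9618


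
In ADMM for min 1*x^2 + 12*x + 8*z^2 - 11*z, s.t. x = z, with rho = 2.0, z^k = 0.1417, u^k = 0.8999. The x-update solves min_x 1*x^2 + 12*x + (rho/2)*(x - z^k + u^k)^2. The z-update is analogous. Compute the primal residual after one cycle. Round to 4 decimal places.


ADMM iteration with rho = 2.0, z^k = 0.1417, u^k = 0.8999
Step 1: x-update.
Minimize 1*x^2 + 12*x + (2.0/2)*(x - 0.1417 + 0.8999)^2
FOC: (2*1 + 2.0)*x = -12 + 2.0*(0.1417 - 0.8999)
x^{k+1} = -3.3791
Step 2: z-update.
Minimize 8*z^2 - 11*z + (2.0/2)*(-3.3791 - z + 0.8999)^2
FOC: (2*8 + 2.0)*z = 11 + 2.0*(-3.3791 + 0.8999)
z^{k+1} = 0.3356
Step 3: u-update.
u^{k+1} = 0.8999 - 3.3791 - 0.3356 = -2.8148
Step 4: Primal residual = |-3.3791 - 0.3356| = 3.7147


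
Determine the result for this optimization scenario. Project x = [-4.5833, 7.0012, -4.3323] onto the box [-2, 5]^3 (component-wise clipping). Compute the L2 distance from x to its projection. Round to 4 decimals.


Project each component onto [-2, 5].
clip(-4.5833) = -2.0, clip(7.0012) = 5.0, clip(-4.3323) = -2.0
Projection = [-2.0, 5.0, -2.0]
Squared diffs: [6.6734, 4.0048, 5.4396]
Distance = sqrt(16.1178) = 4.0147


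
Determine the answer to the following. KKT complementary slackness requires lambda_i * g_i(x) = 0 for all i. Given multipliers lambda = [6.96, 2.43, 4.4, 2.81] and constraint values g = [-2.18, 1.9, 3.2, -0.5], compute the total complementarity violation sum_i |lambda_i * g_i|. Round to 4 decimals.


KKT complementary slackness check:
lambda_1 * g_1 = 6.96 * -2.18 = -15.1728
lambda_2 * g_2 = 2.43 * 1.9 = 4.617
lambda_3 * g_3 = 4.4 * 3.2 = 14.08
lambda_4 * g_4 = 2.81 * -0.5 = -1.405
Total violation = 15.1728 + 4.617 + 14.08 + 1.405 = 35.2748


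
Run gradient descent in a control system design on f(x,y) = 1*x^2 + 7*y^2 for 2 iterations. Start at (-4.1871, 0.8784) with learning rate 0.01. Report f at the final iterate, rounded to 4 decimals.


Gradient descent on f(x,y) = 1*x^2 + 7*y^2.
Starting point: (-4.1871, 0.8784), alpha = 0.01
Step 1: grad_x = 2*1*-4.1871 = -8.3742, grad_y = 2*7*0.8784 = 12.2976
  x_1 = -4.1871 - 0.01*-8.3742 = -4.1034
  y_1 = 0.8784 - 0.01*12.2976 = 0.7554
Step 2: grad_x = 2*1*-4.1034 = -8.2067, grad_y = 2*7*0.7554 = 10.5759
  x_2 = -4.1034 - 0.01*-8.2067 = -4.0213
  y_2 = 0.7554 - 0.01*10.5759 = 0.6497
f(-4.0213, 0.6497) = 1*(-4.0213)^2 + 7*0.6497^2 = 19.1252


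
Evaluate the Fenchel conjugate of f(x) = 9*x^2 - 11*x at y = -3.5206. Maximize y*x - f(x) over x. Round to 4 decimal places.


f*(y) = sup_x {y*x - a*x^2 - b*x} = sup_x {(y-b)*x - a*x^2}
FOC: (y - b) - 2a*x = 0 => x* = (y - b)/(2a)
x* = (-3.5206 + 11)/(2*9) = 0.4155
f*(-3.5206) = (y-b)^2/(4a) = (-3.5206 + 11)^2/(4*9)
= 55.9414/36 = 1.5539


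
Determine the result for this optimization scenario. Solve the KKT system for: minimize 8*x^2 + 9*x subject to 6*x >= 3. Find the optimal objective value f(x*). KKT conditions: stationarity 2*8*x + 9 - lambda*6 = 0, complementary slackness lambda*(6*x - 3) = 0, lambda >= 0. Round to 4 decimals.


Step 1: Try lambda = 0 (constraint inactive).
x_unc = -9/(2*8) = -0.5625
Check: 6*-0.5625 = -3.375 < 3 -- violated!
Step 2: Constraint must be active: 6*x = 3
x* = 3/6 = 0.5
lambda = (2*8*0.5 + 9)/6 = 2.8333
Step 3: Compute optimal value.
f(x*) = 8*0.5^2 + 9*0.5 = 6.5


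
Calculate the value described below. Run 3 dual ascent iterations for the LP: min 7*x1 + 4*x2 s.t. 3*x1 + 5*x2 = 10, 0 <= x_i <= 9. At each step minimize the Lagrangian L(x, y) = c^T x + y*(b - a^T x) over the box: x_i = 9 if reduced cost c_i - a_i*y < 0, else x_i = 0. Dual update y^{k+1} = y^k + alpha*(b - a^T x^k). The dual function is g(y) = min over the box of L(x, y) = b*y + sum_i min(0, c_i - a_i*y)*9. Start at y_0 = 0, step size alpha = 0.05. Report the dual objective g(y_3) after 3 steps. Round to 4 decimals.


Dual ascent for LP: min 7*x1 + 4*x2, 3*x1 + 5*x2 = 10, 0 <= x_i <= 9
Step 1: y^k = 0.0, reduced costs: (7.0, 4.0)
  x^k = (0.0, 0.0), subgradient = b - a^T x = 10.0
  y^{k+1} = 0.0 + 0.05*10.0 = 0.5
Step 2: y^k = 0.5, reduced costs: (5.5, 1.5)
  x^k = (0.0, 0.0), subgradient = b - a^T x = 10.0
  y^{k+1} = 0.5 + 0.05*10.0 = 1.0
Step 3: y^k = 1.0, reduced costs: (4.0, -1.0)
  x^k = (0.0, 9.0), subgradient = b - a^T x = -35.0
  y^{k+1} = 1.0 + 0.05*-35.0 = -0.75
Dual objective at y_3 = -0.75: reduced costs (9.25, 7.75), box minimizer x = (0.0, 0.0)
g(y_3) = b*y + (c1 - a1*y)*x1 + (c2 - a2*y)*x2 = 10*(-0.75) + 9.25*0.0 + 7.75*0.0 = -7.5 + 0.0 + 0.0 = -7.5
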